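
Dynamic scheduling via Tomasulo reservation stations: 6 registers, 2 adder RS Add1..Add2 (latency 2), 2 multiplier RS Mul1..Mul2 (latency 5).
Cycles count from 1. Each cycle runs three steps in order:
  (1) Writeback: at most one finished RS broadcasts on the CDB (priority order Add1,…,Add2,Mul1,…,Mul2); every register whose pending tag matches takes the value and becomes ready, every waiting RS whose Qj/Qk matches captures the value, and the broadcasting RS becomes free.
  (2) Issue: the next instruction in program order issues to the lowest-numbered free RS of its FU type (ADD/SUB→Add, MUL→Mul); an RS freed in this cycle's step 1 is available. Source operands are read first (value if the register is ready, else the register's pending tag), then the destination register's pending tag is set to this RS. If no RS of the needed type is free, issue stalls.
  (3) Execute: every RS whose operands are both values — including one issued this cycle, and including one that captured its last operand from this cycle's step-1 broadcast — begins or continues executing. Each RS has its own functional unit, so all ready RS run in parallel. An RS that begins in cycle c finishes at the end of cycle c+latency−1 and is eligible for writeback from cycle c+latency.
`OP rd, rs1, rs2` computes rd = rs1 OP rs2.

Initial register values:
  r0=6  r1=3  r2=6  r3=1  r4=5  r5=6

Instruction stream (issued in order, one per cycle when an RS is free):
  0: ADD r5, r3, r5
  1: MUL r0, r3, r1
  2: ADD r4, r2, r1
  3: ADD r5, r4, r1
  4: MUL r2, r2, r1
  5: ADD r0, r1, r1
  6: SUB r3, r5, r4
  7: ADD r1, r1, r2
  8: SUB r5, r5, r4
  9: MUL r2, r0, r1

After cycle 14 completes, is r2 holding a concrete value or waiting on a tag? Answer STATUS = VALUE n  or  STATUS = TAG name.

STATUS = TAG Mul1

cycle 1: issue ADD r5<-Add1 // r0:6,r1:3,r2:6,r3:1,r4:5,r5:Add1
cycle 2: issue MUL r0<-Mul1 // r0:Mul1,r1:3,r2:6,r3:1,r4:5,r5:Add1
cycle 3: CDB Add1=7; issue ADD r4<-Add1 // r0:Mul1,r1:3,r2:6,r3:1,r4:Add1,r5:7
cycle 4: issue ADD r5<-Add2 // r0:Mul1,r1:3,r2:6,r3:1,r4:Add1,r5:Add2
cycle 5: CDB Add1=9; issue MUL r2<-Mul2 // r0:Mul1,r1:3,r2:Mul2,r3:1,r4:9,r5:Add2
cycle 6: issue ADD r0<-Add1 // r0:Add1,r1:3,r2:Mul2,r3:1,r4:9,r5:Add2
cycle 7: CDB Add2=12; issue SUB r3<-Add2 // r0:Add1,r1:3,r2:Mul2,r3:Add2,r4:9,r5:12
cycle 8: CDB Add1=6; issue ADD r1<-Add1 // r0:6,r1:Add1,r2:Mul2,r3:Add2,r4:9,r5:12
cycle 9: CDB Add2=3; issue SUB r5<-Add2 // r0:6,r1:Add1,r2:Mul2,r3:3,r4:9,r5:Add2
cycle 10: CDB Mul1=3; issue MUL r2<-Mul1 // r0:6,r1:Add1,r2:Mul1,r3:3,r4:9,r5:Add2
cycle 11: CDB Add2=3 // r0:6,r1:Add1,r2:Mul1,r3:3,r4:9,r5:3
cycle 12: CDB Mul2=18 // r0:6,r1:Add1,r2:Mul1,r3:3,r4:9,r5:3
cycle 13: - // r0:6,r1:Add1,r2:Mul1,r3:3,r4:9,r5:3
cycle 14: CDB Add1=21 // r0:6,r1:21,r2:Mul1,r3:3,r4:9,r5:3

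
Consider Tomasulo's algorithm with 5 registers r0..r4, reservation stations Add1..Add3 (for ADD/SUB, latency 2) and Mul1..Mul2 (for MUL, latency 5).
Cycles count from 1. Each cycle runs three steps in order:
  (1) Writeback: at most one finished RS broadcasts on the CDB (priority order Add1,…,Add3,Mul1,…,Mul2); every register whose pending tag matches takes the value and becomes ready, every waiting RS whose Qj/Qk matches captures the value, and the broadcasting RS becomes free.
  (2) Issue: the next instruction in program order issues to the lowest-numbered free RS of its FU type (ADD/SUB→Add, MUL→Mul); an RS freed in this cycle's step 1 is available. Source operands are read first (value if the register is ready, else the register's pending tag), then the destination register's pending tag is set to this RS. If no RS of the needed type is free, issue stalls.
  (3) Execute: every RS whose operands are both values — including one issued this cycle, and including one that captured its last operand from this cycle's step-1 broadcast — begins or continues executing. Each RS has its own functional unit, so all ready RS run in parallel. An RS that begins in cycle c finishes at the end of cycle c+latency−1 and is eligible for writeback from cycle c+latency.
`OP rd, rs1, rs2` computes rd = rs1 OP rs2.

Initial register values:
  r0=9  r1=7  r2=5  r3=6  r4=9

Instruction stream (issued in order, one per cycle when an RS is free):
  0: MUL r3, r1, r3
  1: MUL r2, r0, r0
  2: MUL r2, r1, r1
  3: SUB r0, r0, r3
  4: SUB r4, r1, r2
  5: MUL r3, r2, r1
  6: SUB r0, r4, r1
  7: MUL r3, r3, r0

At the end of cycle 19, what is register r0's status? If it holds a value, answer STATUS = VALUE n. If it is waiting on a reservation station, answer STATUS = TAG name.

  c1: issue MUL r3<-Mul1  regs: r0:9,r1:7,r2:5,r3:Mul1,r4:9
  c2: issue MUL r2<-Mul2  regs: r0:9,r1:7,r2:Mul2,r3:Mul1,r4:9
  c3: stall  regs: r0:9,r1:7,r2:Mul2,r3:Mul1,r4:9
  c4: stall  regs: r0:9,r1:7,r2:Mul2,r3:Mul1,r4:9
  c5: stall  regs: r0:9,r1:7,r2:Mul2,r3:Mul1,r4:9
  c6: CDB Mul1=42; issue MUL r2<-Mul1  regs: r0:9,r1:7,r2:Mul1,r3:42,r4:9
  c7: CDB Mul2=81; issue SUB r0<-Add1  regs: r0:Add1,r1:7,r2:Mul1,r3:42,r4:9
  c8: issue SUB r4<-Add2  regs: r0:Add1,r1:7,r2:Mul1,r3:42,r4:Add2
  c9: CDB Add1=-33; issue MUL r3<-Mul2  regs: r0:-33,r1:7,r2:Mul1,r3:Mul2,r4:Add2
  c10: issue SUB r0<-Add1  regs: r0:Add1,r1:7,r2:Mul1,r3:Mul2,r4:Add2
  c11: CDB Mul1=49; issue MUL r3<-Mul1  regs: r0:Add1,r1:7,r2:49,r3:Mul1,r4:Add2
  c12: -  regs: r0:Add1,r1:7,r2:49,r3:Mul1,r4:Add2
  c13: CDB Add2=-42  regs: r0:Add1,r1:7,r2:49,r3:Mul1,r4:-42
  c14: -  regs: r0:Add1,r1:7,r2:49,r3:Mul1,r4:-42
  c15: CDB Add1=-49  regs: r0:-49,r1:7,r2:49,r3:Mul1,r4:-42
  c16: CDB Mul2=343  regs: r0:-49,r1:7,r2:49,r3:Mul1,r4:-42
  c17: -  regs: r0:-49,r1:7,r2:49,r3:Mul1,r4:-42
  c18: -  regs: r0:-49,r1:7,r2:49,r3:Mul1,r4:-42
  c19: -  regs: r0:-49,r1:7,r2:49,r3:Mul1,r4:-42

STATUS = VALUE -49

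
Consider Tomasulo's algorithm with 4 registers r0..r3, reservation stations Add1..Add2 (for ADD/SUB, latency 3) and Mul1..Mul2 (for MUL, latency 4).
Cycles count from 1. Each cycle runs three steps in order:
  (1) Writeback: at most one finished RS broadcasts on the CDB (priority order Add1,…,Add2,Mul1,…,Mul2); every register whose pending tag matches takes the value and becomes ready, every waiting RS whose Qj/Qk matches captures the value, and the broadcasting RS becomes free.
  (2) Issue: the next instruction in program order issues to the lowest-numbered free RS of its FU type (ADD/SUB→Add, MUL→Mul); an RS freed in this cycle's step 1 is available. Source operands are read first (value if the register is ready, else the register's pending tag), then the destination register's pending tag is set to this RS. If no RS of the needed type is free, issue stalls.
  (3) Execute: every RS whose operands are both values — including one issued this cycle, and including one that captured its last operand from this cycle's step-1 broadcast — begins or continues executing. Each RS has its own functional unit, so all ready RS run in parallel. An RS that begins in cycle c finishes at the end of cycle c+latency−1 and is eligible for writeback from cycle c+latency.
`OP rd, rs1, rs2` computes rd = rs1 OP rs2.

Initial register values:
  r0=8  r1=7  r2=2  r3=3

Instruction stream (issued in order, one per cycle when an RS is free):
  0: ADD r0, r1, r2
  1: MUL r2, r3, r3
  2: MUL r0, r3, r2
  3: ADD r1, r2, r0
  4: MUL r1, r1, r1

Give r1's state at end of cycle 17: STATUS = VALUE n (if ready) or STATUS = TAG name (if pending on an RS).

STATUS = VALUE 1296

cycle 1: issue ADD r0<-Add1 // r0:Add1,r1:7,r2:2,r3:3
cycle 2: issue MUL r2<-Mul1 // r0:Add1,r1:7,r2:Mul1,r3:3
cycle 3: issue MUL r0<-Mul2 // r0:Mul2,r1:7,r2:Mul1,r3:3
cycle 4: CDB Add1=9; issue ADD r1<-Add1 // r0:Mul2,r1:Add1,r2:Mul1,r3:3
cycle 5: stall // r0:Mul2,r1:Add1,r2:Mul1,r3:3
cycle 6: CDB Mul1=9; issue MUL r1<-Mul1 // r0:Mul2,r1:Mul1,r2:9,r3:3
cycle 7: - // r0:Mul2,r1:Mul1,r2:9,r3:3
cycle 8: - // r0:Mul2,r1:Mul1,r2:9,r3:3
cycle 9: - // r0:Mul2,r1:Mul1,r2:9,r3:3
cycle 10: CDB Mul2=27 // r0:27,r1:Mul1,r2:9,r3:3
cycle 11: - // r0:27,r1:Mul1,r2:9,r3:3
cycle 12: - // r0:27,r1:Mul1,r2:9,r3:3
cycle 13: CDB Add1=36 // r0:27,r1:Mul1,r2:9,r3:3
cycle 14: - // r0:27,r1:Mul1,r2:9,r3:3
cycle 15: - // r0:27,r1:Mul1,r2:9,r3:3
cycle 16: - // r0:27,r1:Mul1,r2:9,r3:3
cycle 17: CDB Mul1=1296 // r0:27,r1:1296,r2:9,r3:3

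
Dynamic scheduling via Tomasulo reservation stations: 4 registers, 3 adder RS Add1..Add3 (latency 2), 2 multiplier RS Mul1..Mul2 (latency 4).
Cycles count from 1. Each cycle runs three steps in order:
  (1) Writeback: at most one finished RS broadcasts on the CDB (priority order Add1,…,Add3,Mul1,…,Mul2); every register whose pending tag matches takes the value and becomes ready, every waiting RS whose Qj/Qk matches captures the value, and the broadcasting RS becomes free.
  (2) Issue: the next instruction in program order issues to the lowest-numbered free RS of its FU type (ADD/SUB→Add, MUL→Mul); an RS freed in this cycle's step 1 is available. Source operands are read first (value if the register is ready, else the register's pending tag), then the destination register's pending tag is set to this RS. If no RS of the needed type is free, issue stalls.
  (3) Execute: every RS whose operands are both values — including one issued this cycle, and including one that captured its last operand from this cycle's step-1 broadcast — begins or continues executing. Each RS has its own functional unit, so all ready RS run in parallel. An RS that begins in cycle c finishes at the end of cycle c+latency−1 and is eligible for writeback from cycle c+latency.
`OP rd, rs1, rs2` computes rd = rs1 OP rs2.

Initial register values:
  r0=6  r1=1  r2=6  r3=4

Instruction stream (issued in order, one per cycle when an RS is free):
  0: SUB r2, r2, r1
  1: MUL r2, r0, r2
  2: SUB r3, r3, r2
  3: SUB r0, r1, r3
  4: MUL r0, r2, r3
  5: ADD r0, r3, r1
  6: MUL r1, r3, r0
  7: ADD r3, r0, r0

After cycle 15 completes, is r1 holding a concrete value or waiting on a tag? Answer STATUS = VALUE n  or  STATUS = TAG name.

  c1: issue SUB r2<-Add1  regs: r0:6,r1:1,r2:Add1,r3:4
  c2: issue MUL r2<-Mul1  regs: r0:6,r1:1,r2:Mul1,r3:4
  c3: CDB Add1=5; issue SUB r3<-Add1  regs: r0:6,r1:1,r2:Mul1,r3:Add1
  c4: issue SUB r0<-Add2  regs: r0:Add2,r1:1,r2:Mul1,r3:Add1
  c5: issue MUL r0<-Mul2  regs: r0:Mul2,r1:1,r2:Mul1,r3:Add1
  c6: issue ADD r0<-Add3  regs: r0:Add3,r1:1,r2:Mul1,r3:Add1
  c7: CDB Mul1=30; issue MUL r1<-Mul1  regs: r0:Add3,r1:Mul1,r2:30,r3:Add1
  c8: stall  regs: r0:Add3,r1:Mul1,r2:30,r3:Add1
  c9: CDB Add1=-26; issue ADD r3<-Add1  regs: r0:Add3,r1:Mul1,r2:30,r3:Add1
  c10: -  regs: r0:Add3,r1:Mul1,r2:30,r3:Add1
  c11: CDB Add2=27  regs: r0:Add3,r1:Mul1,r2:30,r3:Add1
  c12: CDB Add3=-25  regs: r0:-25,r1:Mul1,r2:30,r3:Add1
  c13: CDB Mul2=-780  regs: r0:-25,r1:Mul1,r2:30,r3:Add1
  c14: CDB Add1=-50  regs: r0:-25,r1:Mul1,r2:30,r3:-50
  c15: -  regs: r0:-25,r1:Mul1,r2:30,r3:-50

STATUS = TAG Mul1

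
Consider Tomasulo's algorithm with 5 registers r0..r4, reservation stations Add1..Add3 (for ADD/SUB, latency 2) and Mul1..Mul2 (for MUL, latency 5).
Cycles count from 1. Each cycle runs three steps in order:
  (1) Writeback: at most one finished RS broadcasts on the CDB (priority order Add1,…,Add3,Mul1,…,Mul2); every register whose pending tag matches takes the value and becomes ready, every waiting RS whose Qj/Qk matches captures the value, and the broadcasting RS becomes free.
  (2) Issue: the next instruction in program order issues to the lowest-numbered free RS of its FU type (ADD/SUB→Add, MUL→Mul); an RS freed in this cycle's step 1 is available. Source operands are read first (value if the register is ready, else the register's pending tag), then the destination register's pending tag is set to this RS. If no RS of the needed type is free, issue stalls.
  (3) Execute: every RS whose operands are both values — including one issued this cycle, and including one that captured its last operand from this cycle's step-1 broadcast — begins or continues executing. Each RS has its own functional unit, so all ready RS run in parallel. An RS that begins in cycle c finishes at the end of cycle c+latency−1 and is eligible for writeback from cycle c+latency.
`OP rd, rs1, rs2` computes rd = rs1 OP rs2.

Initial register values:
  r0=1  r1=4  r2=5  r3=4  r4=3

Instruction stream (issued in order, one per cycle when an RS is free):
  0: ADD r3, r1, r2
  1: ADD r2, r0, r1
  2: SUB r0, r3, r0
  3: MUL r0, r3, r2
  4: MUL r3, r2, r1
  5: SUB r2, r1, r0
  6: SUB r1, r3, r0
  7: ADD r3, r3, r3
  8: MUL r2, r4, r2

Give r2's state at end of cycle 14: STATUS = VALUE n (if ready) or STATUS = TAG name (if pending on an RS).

  c1: issue ADD r3<-Add1  regs: r0:1,r1:4,r2:5,r3:Add1,r4:3
  c2: issue ADD r2<-Add2  regs: r0:1,r1:4,r2:Add2,r3:Add1,r4:3
  c3: CDB Add1=9; issue SUB r0<-Add1  regs: r0:Add1,r1:4,r2:Add2,r3:9,r4:3
  c4: CDB Add2=5; issue MUL r0<-Mul1  regs: r0:Mul1,r1:4,r2:5,r3:9,r4:3
  c5: CDB Add1=8; issue MUL r3<-Mul2  regs: r0:Mul1,r1:4,r2:5,r3:Mul2,r4:3
  c6: issue SUB r2<-Add1  regs: r0:Mul1,r1:4,r2:Add1,r3:Mul2,r4:3
  c7: issue SUB r1<-Add2  regs: r0:Mul1,r1:Add2,r2:Add1,r3:Mul2,r4:3
  c8: issue ADD r3<-Add3  regs: r0:Mul1,r1:Add2,r2:Add1,r3:Add3,r4:3
  c9: CDB Mul1=45; issue MUL r2<-Mul1  regs: r0:45,r1:Add2,r2:Mul1,r3:Add3,r4:3
  c10: CDB Mul2=20  regs: r0:45,r1:Add2,r2:Mul1,r3:Add3,r4:3
  c11: CDB Add1=-41  regs: r0:45,r1:Add2,r2:Mul1,r3:Add3,r4:3
  c12: CDB Add2=-25  regs: r0:45,r1:-25,r2:Mul1,r3:Add3,r4:3
  c13: CDB Add3=40  regs: r0:45,r1:-25,r2:Mul1,r3:40,r4:3
  c14: -  regs: r0:45,r1:-25,r2:Mul1,r3:40,r4:3

STATUS = TAG Mul1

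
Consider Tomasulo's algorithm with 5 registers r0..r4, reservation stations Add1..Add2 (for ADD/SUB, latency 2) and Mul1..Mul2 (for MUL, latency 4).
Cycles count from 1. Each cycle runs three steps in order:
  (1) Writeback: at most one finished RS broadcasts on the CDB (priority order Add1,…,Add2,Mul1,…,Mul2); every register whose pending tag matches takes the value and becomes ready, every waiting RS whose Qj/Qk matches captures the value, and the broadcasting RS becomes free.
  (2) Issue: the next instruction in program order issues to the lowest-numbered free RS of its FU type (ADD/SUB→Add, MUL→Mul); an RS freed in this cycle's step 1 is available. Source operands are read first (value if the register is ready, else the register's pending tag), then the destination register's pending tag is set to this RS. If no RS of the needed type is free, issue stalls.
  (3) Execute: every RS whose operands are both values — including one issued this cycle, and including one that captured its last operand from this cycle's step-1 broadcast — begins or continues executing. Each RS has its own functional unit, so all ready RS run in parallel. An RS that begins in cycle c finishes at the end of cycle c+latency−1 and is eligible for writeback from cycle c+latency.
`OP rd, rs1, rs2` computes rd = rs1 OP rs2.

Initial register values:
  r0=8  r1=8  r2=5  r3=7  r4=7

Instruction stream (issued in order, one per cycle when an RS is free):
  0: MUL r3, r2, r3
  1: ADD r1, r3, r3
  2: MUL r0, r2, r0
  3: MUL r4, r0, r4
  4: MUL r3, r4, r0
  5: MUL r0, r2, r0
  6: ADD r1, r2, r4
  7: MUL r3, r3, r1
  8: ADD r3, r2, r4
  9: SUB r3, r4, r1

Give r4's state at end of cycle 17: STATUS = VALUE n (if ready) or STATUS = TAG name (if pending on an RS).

STATUS = VALUE 280

c1: issue MUL r3<-Mul1 | r0:8,r1:8,r2:5,r3:Mul1,r4:7
c2: issue ADD r1<-Add1 | r0:8,r1:Add1,r2:5,r3:Mul1,r4:7
c3: issue MUL r0<-Mul2 | r0:Mul2,r1:Add1,r2:5,r3:Mul1,r4:7
c4: stall | r0:Mul2,r1:Add1,r2:5,r3:Mul1,r4:7
c5: CDB Mul1=35; issue MUL r4<-Mul1 | r0:Mul2,r1:Add1,r2:5,r3:35,r4:Mul1
c6: stall | r0:Mul2,r1:Add1,r2:5,r3:35,r4:Mul1
c7: CDB Add1=70; stall | r0:Mul2,r1:70,r2:5,r3:35,r4:Mul1
c8: CDB Mul2=40; issue MUL r3<-Mul2 | r0:40,r1:70,r2:5,r3:Mul2,r4:Mul1
c9: stall | r0:40,r1:70,r2:5,r3:Mul2,r4:Mul1
c10: stall | r0:40,r1:70,r2:5,r3:Mul2,r4:Mul1
c11: stall | r0:40,r1:70,r2:5,r3:Mul2,r4:Mul1
c12: CDB Mul1=280; issue MUL r0<-Mul1 | r0:Mul1,r1:70,r2:5,r3:Mul2,r4:280
c13: issue ADD r1<-Add1 | r0:Mul1,r1:Add1,r2:5,r3:Mul2,r4:280
c14: stall | r0:Mul1,r1:Add1,r2:5,r3:Mul2,r4:280
c15: CDB Add1=285; stall | r0:Mul1,r1:285,r2:5,r3:Mul2,r4:280
c16: CDB Mul1=200; issue MUL r3<-Mul1 | r0:200,r1:285,r2:5,r3:Mul1,r4:280
c17: CDB Mul2=11200; issue ADD r3<-Add1 | r0:200,r1:285,r2:5,r3:Add1,r4:280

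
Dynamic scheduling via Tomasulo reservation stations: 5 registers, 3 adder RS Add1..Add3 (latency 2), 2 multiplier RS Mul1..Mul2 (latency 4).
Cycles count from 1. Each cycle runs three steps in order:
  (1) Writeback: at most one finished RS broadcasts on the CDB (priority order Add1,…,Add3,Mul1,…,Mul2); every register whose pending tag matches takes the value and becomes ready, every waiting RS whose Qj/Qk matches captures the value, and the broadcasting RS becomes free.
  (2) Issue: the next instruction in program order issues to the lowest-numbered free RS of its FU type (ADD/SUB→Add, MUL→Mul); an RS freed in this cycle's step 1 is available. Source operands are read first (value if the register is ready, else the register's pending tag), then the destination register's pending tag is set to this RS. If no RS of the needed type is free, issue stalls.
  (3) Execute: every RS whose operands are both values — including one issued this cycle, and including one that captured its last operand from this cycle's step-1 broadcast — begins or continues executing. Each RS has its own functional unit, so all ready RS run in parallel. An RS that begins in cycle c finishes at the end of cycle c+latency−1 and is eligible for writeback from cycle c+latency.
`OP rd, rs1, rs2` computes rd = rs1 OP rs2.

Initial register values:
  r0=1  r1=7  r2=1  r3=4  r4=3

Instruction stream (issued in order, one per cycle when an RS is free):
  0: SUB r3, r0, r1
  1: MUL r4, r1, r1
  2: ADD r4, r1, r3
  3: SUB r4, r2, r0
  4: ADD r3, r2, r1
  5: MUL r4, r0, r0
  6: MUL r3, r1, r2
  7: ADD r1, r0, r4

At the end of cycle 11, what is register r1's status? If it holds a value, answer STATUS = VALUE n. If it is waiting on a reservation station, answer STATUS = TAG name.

STATUS = TAG Add1

  c1: issue SUB r3<-Add1  regs: r0:1,r1:7,r2:1,r3:Add1,r4:3
  c2: issue MUL r4<-Mul1  regs: r0:1,r1:7,r2:1,r3:Add1,r4:Mul1
  c3: CDB Add1=-6; issue ADD r4<-Add1  regs: r0:1,r1:7,r2:1,r3:-6,r4:Add1
  c4: issue SUB r4<-Add2  regs: r0:1,r1:7,r2:1,r3:-6,r4:Add2
  c5: CDB Add1=1; issue ADD r3<-Add1  regs: r0:1,r1:7,r2:1,r3:Add1,r4:Add2
  c6: CDB Add2=0; issue MUL r4<-Mul2  regs: r0:1,r1:7,r2:1,r3:Add1,r4:Mul2
  c7: CDB Add1=8; stall  regs: r0:1,r1:7,r2:1,r3:8,r4:Mul2
  c8: CDB Mul1=49; issue MUL r3<-Mul1  regs: r0:1,r1:7,r2:1,r3:Mul1,r4:Mul2
  c9: issue ADD r1<-Add1  regs: r0:1,r1:Add1,r2:1,r3:Mul1,r4:Mul2
  c10: CDB Mul2=1  regs: r0:1,r1:Add1,r2:1,r3:Mul1,r4:1
  c11: -  regs: r0:1,r1:Add1,r2:1,r3:Mul1,r4:1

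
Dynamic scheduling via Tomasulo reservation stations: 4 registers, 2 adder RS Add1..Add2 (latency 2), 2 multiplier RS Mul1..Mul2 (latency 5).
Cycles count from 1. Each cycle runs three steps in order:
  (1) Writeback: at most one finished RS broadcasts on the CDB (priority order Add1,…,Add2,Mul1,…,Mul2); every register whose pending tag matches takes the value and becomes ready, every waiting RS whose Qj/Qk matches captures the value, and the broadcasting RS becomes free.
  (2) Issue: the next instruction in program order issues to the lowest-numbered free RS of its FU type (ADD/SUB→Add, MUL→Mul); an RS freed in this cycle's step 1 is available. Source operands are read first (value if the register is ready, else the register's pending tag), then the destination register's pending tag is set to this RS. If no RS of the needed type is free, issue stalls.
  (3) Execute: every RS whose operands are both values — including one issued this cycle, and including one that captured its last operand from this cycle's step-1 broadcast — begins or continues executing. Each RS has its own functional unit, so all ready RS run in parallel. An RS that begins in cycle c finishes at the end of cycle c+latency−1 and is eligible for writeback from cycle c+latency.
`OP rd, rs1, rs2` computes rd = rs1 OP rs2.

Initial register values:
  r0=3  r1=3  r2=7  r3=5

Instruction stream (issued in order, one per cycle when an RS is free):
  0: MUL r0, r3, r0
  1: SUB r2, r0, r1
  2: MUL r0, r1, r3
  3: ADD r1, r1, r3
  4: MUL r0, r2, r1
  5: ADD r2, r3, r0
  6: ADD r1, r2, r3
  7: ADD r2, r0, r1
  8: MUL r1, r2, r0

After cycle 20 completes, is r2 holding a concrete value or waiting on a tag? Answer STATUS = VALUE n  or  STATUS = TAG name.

cycle 1: issue MUL r0<-Mul1 // r0:Mul1,r1:3,r2:7,r3:5
cycle 2: issue SUB r2<-Add1 // r0:Mul1,r1:3,r2:Add1,r3:5
cycle 3: issue MUL r0<-Mul2 // r0:Mul2,r1:3,r2:Add1,r3:5
cycle 4: issue ADD r1<-Add2 // r0:Mul2,r1:Add2,r2:Add1,r3:5
cycle 5: stall // r0:Mul2,r1:Add2,r2:Add1,r3:5
cycle 6: CDB Add2=8; stall // r0:Mul2,r1:8,r2:Add1,r3:5
cycle 7: CDB Mul1=15; issue MUL r0<-Mul1 // r0:Mul1,r1:8,r2:Add1,r3:5
cycle 8: CDB Mul2=15; issue ADD r2<-Add2 // r0:Mul1,r1:8,r2:Add2,r3:5
cycle 9: CDB Add1=12; issue ADD r1<-Add1 // r0:Mul1,r1:Add1,r2:Add2,r3:5
cycle 10: stall // r0:Mul1,r1:Add1,r2:Add2,r3:5
cycle 11: stall // r0:Mul1,r1:Add1,r2:Add2,r3:5
cycle 12: stall // r0:Mul1,r1:Add1,r2:Add2,r3:5
cycle 13: stall // r0:Mul1,r1:Add1,r2:Add2,r3:5
cycle 14: CDB Mul1=96; stall // r0:96,r1:Add1,r2:Add2,r3:5
cycle 15: stall // r0:96,r1:Add1,r2:Add2,r3:5
cycle 16: CDB Add2=101; issue ADD r2<-Add2 // r0:96,r1:Add1,r2:Add2,r3:5
cycle 17: issue MUL r1<-Mul1 // r0:96,r1:Mul1,r2:Add2,r3:5
cycle 18: CDB Add1=106 // r0:96,r1:Mul1,r2:Add2,r3:5
cycle 19: - // r0:96,r1:Mul1,r2:Add2,r3:5
cycle 20: CDB Add2=202 // r0:96,r1:Mul1,r2:202,r3:5

STATUS = VALUE 202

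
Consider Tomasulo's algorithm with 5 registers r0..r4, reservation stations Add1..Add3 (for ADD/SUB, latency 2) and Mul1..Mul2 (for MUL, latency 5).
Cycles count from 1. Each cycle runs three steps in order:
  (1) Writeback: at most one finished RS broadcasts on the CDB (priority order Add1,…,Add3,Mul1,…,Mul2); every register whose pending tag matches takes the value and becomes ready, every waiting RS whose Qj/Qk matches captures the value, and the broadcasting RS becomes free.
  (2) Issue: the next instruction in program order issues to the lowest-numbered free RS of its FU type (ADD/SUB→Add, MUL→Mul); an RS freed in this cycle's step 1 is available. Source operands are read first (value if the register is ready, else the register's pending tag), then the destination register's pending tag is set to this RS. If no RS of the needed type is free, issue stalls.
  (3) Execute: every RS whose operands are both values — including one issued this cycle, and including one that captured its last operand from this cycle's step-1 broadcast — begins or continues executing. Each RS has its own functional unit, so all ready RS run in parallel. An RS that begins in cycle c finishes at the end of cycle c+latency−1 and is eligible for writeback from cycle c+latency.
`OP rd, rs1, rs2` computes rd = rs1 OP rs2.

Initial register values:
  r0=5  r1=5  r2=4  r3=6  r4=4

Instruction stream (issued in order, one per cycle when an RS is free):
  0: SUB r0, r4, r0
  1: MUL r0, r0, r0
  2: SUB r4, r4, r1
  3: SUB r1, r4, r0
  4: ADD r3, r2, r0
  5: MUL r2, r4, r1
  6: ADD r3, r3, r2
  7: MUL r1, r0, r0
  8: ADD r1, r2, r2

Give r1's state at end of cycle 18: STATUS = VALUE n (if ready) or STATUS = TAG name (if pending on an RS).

c1: issue SUB r0<-Add1 | r0:Add1,r1:5,r2:4,r3:6,r4:4
c2: issue MUL r0<-Mul1 | r0:Mul1,r1:5,r2:4,r3:6,r4:4
c3: CDB Add1=-1; issue SUB r4<-Add1 | r0:Mul1,r1:5,r2:4,r3:6,r4:Add1
c4: issue SUB r1<-Add2 | r0:Mul1,r1:Add2,r2:4,r3:6,r4:Add1
c5: CDB Add1=-1; issue ADD r3<-Add1 | r0:Mul1,r1:Add2,r2:4,r3:Add1,r4:-1
c6: issue MUL r2<-Mul2 | r0:Mul1,r1:Add2,r2:Mul2,r3:Add1,r4:-1
c7: issue ADD r3<-Add3 | r0:Mul1,r1:Add2,r2:Mul2,r3:Add3,r4:-1
c8: CDB Mul1=1; issue MUL r1<-Mul1 | r0:1,r1:Mul1,r2:Mul2,r3:Add3,r4:-1
c9: stall | r0:1,r1:Mul1,r2:Mul2,r3:Add3,r4:-1
c10: CDB Add1=5; issue ADD r1<-Add1 | r0:1,r1:Add1,r2:Mul2,r3:Add3,r4:-1
c11: CDB Add2=-2 | r0:1,r1:Add1,r2:Mul2,r3:Add3,r4:-1
c12: - | r0:1,r1:Add1,r2:Mul2,r3:Add3,r4:-1
c13: CDB Mul1=1 | r0:1,r1:Add1,r2:Mul2,r3:Add3,r4:-1
c14: - | r0:1,r1:Add1,r2:Mul2,r3:Add3,r4:-1
c15: - | r0:1,r1:Add1,r2:Mul2,r3:Add3,r4:-1
c16: CDB Mul2=2 | r0:1,r1:Add1,r2:2,r3:Add3,r4:-1
c17: - | r0:1,r1:Add1,r2:2,r3:Add3,r4:-1
c18: CDB Add1=4 | r0:1,r1:4,r2:2,r3:Add3,r4:-1

STATUS = VALUE 4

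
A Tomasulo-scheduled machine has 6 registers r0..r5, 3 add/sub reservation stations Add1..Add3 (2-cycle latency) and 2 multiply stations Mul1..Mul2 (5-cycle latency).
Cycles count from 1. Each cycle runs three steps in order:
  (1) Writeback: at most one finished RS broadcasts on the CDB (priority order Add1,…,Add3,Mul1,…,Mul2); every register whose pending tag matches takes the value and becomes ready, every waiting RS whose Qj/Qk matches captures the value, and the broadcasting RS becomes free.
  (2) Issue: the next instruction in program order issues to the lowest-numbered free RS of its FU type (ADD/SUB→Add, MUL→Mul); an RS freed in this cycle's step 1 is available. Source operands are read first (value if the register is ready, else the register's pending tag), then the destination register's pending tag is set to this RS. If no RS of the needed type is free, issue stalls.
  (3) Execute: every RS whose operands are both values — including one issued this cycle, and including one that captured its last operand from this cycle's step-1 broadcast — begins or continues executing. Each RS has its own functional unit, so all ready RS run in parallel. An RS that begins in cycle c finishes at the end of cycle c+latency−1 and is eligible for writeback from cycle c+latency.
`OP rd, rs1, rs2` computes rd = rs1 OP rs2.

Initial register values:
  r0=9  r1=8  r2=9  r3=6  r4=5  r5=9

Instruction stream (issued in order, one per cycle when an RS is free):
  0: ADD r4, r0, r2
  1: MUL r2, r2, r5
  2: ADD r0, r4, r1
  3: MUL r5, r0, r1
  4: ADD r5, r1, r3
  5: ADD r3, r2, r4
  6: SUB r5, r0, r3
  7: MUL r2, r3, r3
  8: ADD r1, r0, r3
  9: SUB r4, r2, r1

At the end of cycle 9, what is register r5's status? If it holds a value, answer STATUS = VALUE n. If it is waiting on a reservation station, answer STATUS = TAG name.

cycle 1: issue ADD r4<-Add1 // r0:9,r1:8,r2:9,r3:6,r4:Add1,r5:9
cycle 2: issue MUL r2<-Mul1 // r0:9,r1:8,r2:Mul1,r3:6,r4:Add1,r5:9
cycle 3: CDB Add1=18; issue ADD r0<-Add1 // r0:Add1,r1:8,r2:Mul1,r3:6,r4:18,r5:9
cycle 4: issue MUL r5<-Mul2 // r0:Add1,r1:8,r2:Mul1,r3:6,r4:18,r5:Mul2
cycle 5: CDB Add1=26; issue ADD r5<-Add1 // r0:26,r1:8,r2:Mul1,r3:6,r4:18,r5:Add1
cycle 6: issue ADD r3<-Add2 // r0:26,r1:8,r2:Mul1,r3:Add2,r4:18,r5:Add1
cycle 7: CDB Add1=14; issue SUB r5<-Add1 // r0:26,r1:8,r2:Mul1,r3:Add2,r4:18,r5:Add1
cycle 8: CDB Mul1=81; issue MUL r2<-Mul1 // r0:26,r1:8,r2:Mul1,r3:Add2,r4:18,r5:Add1
cycle 9: issue ADD r1<-Add3 // r0:26,r1:Add3,r2:Mul1,r3:Add2,r4:18,r5:Add1

STATUS = TAG Add1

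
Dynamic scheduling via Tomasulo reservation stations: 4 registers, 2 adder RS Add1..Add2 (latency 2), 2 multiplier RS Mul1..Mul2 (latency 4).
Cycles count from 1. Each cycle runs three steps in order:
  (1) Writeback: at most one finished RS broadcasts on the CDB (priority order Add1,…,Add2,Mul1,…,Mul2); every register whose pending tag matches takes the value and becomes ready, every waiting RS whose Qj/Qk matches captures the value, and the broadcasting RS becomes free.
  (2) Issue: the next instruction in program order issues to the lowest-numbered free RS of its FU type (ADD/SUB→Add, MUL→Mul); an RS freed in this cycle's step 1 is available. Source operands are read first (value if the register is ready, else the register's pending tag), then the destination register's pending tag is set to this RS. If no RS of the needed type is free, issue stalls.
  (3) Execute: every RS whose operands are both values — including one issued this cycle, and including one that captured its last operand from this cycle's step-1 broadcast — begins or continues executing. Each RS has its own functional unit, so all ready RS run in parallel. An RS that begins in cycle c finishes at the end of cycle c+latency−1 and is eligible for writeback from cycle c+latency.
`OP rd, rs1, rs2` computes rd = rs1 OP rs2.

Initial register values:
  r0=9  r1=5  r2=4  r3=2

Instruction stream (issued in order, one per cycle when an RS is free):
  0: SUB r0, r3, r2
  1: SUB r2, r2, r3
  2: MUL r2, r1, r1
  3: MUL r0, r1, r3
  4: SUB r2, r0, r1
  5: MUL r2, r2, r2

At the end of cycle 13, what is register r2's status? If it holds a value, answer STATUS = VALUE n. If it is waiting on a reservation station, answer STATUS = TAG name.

  c1: issue SUB r0<-Add1  regs: r0:Add1,r1:5,r2:4,r3:2
  c2: issue SUB r2<-Add2  regs: r0:Add1,r1:5,r2:Add2,r3:2
  c3: CDB Add1=-2; issue MUL r2<-Mul1  regs: r0:-2,r1:5,r2:Mul1,r3:2
  c4: CDB Add2=2; issue MUL r0<-Mul2  regs: r0:Mul2,r1:5,r2:Mul1,r3:2
  c5: issue SUB r2<-Add1  regs: r0:Mul2,r1:5,r2:Add1,r3:2
  c6: stall  regs: r0:Mul2,r1:5,r2:Add1,r3:2
  c7: CDB Mul1=25; issue MUL r2<-Mul1  regs: r0:Mul2,r1:5,r2:Mul1,r3:2
  c8: CDB Mul2=10  regs: r0:10,r1:5,r2:Mul1,r3:2
  c9: -  regs: r0:10,r1:5,r2:Mul1,r3:2
  c10: CDB Add1=5  regs: r0:10,r1:5,r2:Mul1,r3:2
  c11: -  regs: r0:10,r1:5,r2:Mul1,r3:2
  c12: -  regs: r0:10,r1:5,r2:Mul1,r3:2
  c13: -  regs: r0:10,r1:5,r2:Mul1,r3:2

STATUS = TAG Mul1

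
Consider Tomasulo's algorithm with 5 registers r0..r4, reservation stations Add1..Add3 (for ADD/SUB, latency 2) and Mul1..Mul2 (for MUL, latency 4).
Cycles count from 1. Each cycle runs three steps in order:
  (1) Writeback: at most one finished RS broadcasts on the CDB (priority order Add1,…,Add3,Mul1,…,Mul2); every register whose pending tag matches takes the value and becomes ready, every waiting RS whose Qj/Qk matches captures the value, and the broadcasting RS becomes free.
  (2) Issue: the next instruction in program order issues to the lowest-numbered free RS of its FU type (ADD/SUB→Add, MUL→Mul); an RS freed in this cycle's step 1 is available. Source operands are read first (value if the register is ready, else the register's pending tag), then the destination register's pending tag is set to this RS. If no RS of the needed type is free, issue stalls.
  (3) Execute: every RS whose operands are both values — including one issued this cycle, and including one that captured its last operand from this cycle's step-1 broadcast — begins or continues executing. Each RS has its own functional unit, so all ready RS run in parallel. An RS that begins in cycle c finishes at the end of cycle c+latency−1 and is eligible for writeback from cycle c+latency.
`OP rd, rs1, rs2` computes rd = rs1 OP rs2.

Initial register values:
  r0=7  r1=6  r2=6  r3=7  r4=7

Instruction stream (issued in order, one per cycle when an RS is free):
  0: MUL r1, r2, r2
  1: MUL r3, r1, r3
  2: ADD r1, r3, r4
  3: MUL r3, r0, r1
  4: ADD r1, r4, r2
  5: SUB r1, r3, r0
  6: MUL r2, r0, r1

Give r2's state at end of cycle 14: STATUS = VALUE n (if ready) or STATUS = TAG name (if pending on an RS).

c1: issue MUL r1<-Mul1 | r0:7,r1:Mul1,r2:6,r3:7,r4:7
c2: issue MUL r3<-Mul2 | r0:7,r1:Mul1,r2:6,r3:Mul2,r4:7
c3: issue ADD r1<-Add1 | r0:7,r1:Add1,r2:6,r3:Mul2,r4:7
c4: stall | r0:7,r1:Add1,r2:6,r3:Mul2,r4:7
c5: CDB Mul1=36; issue MUL r3<-Mul1 | r0:7,r1:Add1,r2:6,r3:Mul1,r4:7
c6: issue ADD r1<-Add2 | r0:7,r1:Add2,r2:6,r3:Mul1,r4:7
c7: issue SUB r1<-Add3 | r0:7,r1:Add3,r2:6,r3:Mul1,r4:7
c8: CDB Add2=13; stall | r0:7,r1:Add3,r2:6,r3:Mul1,r4:7
c9: CDB Mul2=252; issue MUL r2<-Mul2 | r0:7,r1:Add3,r2:Mul2,r3:Mul1,r4:7
c10: - | r0:7,r1:Add3,r2:Mul2,r3:Mul1,r4:7
c11: CDB Add1=259 | r0:7,r1:Add3,r2:Mul2,r3:Mul1,r4:7
c12: - | r0:7,r1:Add3,r2:Mul2,r3:Mul1,r4:7
c13: - | r0:7,r1:Add3,r2:Mul2,r3:Mul1,r4:7
c14: - | r0:7,r1:Add3,r2:Mul2,r3:Mul1,r4:7

STATUS = TAG Mul2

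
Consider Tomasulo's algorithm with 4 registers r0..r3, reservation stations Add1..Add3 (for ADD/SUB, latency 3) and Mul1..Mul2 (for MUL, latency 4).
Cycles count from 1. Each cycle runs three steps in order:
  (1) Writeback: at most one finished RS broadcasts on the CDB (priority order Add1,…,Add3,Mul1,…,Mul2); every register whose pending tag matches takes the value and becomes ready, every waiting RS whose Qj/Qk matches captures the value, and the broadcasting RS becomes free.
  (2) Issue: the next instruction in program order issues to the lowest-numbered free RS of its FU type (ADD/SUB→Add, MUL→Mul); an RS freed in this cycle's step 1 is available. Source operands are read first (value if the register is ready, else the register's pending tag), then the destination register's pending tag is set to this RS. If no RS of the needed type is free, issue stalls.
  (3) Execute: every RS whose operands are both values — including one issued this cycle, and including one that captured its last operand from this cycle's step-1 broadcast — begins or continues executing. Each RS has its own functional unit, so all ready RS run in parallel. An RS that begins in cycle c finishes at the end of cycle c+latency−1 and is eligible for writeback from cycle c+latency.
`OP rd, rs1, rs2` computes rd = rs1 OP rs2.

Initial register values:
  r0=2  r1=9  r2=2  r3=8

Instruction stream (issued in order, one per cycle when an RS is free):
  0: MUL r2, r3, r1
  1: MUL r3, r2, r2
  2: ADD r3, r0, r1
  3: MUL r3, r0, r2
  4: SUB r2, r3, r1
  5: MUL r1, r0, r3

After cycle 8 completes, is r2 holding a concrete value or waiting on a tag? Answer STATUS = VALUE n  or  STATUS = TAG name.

  c1: issue MUL r2<-Mul1  regs: r0:2,r1:9,r2:Mul1,r3:8
  c2: issue MUL r3<-Mul2  regs: r0:2,r1:9,r2:Mul1,r3:Mul2
  c3: issue ADD r3<-Add1  regs: r0:2,r1:9,r2:Mul1,r3:Add1
  c4: stall  regs: r0:2,r1:9,r2:Mul1,r3:Add1
  c5: CDB Mul1=72; issue MUL r3<-Mul1  regs: r0:2,r1:9,r2:72,r3:Mul1
  c6: CDB Add1=11; issue SUB r2<-Add1  regs: r0:2,r1:9,r2:Add1,r3:Mul1
  c7: stall  regs: r0:2,r1:9,r2:Add1,r3:Mul1
  c8: stall  regs: r0:2,r1:9,r2:Add1,r3:Mul1

STATUS = TAG Add1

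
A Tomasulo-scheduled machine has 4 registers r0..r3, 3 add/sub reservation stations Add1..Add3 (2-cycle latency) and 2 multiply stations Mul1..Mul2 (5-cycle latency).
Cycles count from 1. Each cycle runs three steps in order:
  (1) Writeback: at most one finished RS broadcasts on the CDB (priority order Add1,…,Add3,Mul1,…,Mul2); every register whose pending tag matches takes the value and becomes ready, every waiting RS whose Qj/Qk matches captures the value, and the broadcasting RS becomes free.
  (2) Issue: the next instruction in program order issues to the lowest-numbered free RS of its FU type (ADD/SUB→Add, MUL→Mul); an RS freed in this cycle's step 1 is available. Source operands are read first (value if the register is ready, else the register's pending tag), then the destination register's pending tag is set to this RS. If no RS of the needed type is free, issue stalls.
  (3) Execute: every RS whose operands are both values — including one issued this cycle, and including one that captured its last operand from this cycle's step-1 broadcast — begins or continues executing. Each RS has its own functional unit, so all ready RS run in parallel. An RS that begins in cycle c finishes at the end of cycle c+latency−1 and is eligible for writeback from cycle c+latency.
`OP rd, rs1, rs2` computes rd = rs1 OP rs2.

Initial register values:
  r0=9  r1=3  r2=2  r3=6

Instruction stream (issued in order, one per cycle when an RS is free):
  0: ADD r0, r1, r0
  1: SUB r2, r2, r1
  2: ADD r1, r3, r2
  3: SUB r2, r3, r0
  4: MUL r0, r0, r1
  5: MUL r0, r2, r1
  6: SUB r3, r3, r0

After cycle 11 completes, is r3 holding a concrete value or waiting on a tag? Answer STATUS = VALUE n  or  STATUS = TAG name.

  c1: issue ADD r0<-Add1  regs: r0:Add1,r1:3,r2:2,r3:6
  c2: issue SUB r2<-Add2  regs: r0:Add1,r1:3,r2:Add2,r3:6
  c3: CDB Add1=12; issue ADD r1<-Add1  regs: r0:12,r1:Add1,r2:Add2,r3:6
  c4: CDB Add2=-1; issue SUB r2<-Add2  regs: r0:12,r1:Add1,r2:Add2,r3:6
  c5: issue MUL r0<-Mul1  regs: r0:Mul1,r1:Add1,r2:Add2,r3:6
  c6: CDB Add1=5; issue MUL r0<-Mul2  regs: r0:Mul2,r1:5,r2:Add2,r3:6
  c7: CDB Add2=-6; issue SUB r3<-Add1  regs: r0:Mul2,r1:5,r2:-6,r3:Add1
  c8: -  regs: r0:Mul2,r1:5,r2:-6,r3:Add1
  c9: -  regs: r0:Mul2,r1:5,r2:-6,r3:Add1
  c10: -  regs: r0:Mul2,r1:5,r2:-6,r3:Add1
  c11: CDB Mul1=60  regs: r0:Mul2,r1:5,r2:-6,r3:Add1

STATUS = TAG Add1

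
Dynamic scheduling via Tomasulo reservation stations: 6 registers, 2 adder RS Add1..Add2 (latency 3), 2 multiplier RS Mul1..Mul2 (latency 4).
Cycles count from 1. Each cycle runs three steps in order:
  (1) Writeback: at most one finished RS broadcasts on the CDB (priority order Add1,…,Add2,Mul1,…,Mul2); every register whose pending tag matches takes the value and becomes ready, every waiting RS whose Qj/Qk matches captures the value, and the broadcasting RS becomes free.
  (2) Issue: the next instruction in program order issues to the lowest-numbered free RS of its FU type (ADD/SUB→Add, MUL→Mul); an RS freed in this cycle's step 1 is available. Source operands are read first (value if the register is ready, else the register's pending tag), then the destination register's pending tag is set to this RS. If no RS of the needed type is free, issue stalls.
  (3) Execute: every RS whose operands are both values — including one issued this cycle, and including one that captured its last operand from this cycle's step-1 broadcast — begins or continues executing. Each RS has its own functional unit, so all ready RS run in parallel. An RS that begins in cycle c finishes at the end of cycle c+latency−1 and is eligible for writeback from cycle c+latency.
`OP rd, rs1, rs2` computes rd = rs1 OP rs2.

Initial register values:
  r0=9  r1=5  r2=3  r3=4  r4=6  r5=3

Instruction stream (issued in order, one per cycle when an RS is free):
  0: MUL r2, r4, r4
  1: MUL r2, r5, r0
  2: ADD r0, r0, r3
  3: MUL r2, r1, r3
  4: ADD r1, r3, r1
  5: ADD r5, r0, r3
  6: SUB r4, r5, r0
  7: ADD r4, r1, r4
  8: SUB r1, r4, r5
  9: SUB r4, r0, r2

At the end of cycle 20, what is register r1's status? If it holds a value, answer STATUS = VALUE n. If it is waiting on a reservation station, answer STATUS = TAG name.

STATUS = VALUE -4

cycle 1: issue MUL r2<-Mul1 // r0:9,r1:5,r2:Mul1,r3:4,r4:6,r5:3
cycle 2: issue MUL r2<-Mul2 // r0:9,r1:5,r2:Mul2,r3:4,r4:6,r5:3
cycle 3: issue ADD r0<-Add1 // r0:Add1,r1:5,r2:Mul2,r3:4,r4:6,r5:3
cycle 4: stall // r0:Add1,r1:5,r2:Mul2,r3:4,r4:6,r5:3
cycle 5: CDB Mul1=36; issue MUL r2<-Mul1 // r0:Add1,r1:5,r2:Mul1,r3:4,r4:6,r5:3
cycle 6: CDB Add1=13; issue ADD r1<-Add1 // r0:13,r1:Add1,r2:Mul1,r3:4,r4:6,r5:3
cycle 7: CDB Mul2=27; issue ADD r5<-Add2 // r0:13,r1:Add1,r2:Mul1,r3:4,r4:6,r5:Add2
cycle 8: stall // r0:13,r1:Add1,r2:Mul1,r3:4,r4:6,r5:Add2
cycle 9: CDB Add1=9; issue SUB r4<-Add1 // r0:13,r1:9,r2:Mul1,r3:4,r4:Add1,r5:Add2
cycle 10: CDB Add2=17; issue ADD r4<-Add2 // r0:13,r1:9,r2:Mul1,r3:4,r4:Add2,r5:17
cycle 11: CDB Mul1=20; stall // r0:13,r1:9,r2:20,r3:4,r4:Add2,r5:17
cycle 12: stall // r0:13,r1:9,r2:20,r3:4,r4:Add2,r5:17
cycle 13: CDB Add1=4; issue SUB r1<-Add1 // r0:13,r1:Add1,r2:20,r3:4,r4:Add2,r5:17
cycle 14: stall // r0:13,r1:Add1,r2:20,r3:4,r4:Add2,r5:17
cycle 15: stall // r0:13,r1:Add1,r2:20,r3:4,r4:Add2,r5:17
cycle 16: CDB Add2=13; issue SUB r4<-Add2 // r0:13,r1:Add1,r2:20,r3:4,r4:Add2,r5:17
cycle 17: - // r0:13,r1:Add1,r2:20,r3:4,r4:Add2,r5:17
cycle 18: - // r0:13,r1:Add1,r2:20,r3:4,r4:Add2,r5:17
cycle 19: CDB Add1=-4 // r0:13,r1:-4,r2:20,r3:4,r4:Add2,r5:17
cycle 20: CDB Add2=-7 // r0:13,r1:-4,r2:20,r3:4,r4:-7,r5:17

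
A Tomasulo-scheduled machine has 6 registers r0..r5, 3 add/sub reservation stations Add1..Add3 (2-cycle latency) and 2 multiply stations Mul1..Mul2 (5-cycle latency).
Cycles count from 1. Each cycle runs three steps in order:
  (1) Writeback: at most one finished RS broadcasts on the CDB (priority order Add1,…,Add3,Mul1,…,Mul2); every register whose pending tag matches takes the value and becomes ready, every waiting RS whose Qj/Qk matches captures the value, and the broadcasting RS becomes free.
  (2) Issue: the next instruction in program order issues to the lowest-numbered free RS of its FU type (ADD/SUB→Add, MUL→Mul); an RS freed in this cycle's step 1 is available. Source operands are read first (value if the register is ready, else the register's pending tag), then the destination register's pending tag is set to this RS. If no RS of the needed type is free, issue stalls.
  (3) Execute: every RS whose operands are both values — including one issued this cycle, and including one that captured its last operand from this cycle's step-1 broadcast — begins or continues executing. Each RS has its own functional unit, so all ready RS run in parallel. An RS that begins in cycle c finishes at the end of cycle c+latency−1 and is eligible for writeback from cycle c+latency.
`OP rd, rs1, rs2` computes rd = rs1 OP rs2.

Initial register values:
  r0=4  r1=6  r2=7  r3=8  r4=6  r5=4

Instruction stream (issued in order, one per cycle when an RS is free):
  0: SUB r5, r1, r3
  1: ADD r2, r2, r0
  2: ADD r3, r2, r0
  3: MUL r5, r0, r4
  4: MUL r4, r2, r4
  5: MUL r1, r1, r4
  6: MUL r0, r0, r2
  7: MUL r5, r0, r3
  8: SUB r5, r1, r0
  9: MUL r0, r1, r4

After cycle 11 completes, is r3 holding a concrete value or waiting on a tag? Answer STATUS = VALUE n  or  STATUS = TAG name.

  c1: issue SUB r5<-Add1  regs: r0:4,r1:6,r2:7,r3:8,r4:6,r5:Add1
  c2: issue ADD r2<-Add2  regs: r0:4,r1:6,r2:Add2,r3:8,r4:6,r5:Add1
  c3: CDB Add1=-2; issue ADD r3<-Add1  regs: r0:4,r1:6,r2:Add2,r3:Add1,r4:6,r5:-2
  c4: CDB Add2=11; issue MUL r5<-Mul1  regs: r0:4,r1:6,r2:11,r3:Add1,r4:6,r5:Mul1
  c5: issue MUL r4<-Mul2  regs: r0:4,r1:6,r2:11,r3:Add1,r4:Mul2,r5:Mul1
  c6: CDB Add1=15; stall  regs: r0:4,r1:6,r2:11,r3:15,r4:Mul2,r5:Mul1
  c7: stall  regs: r0:4,r1:6,r2:11,r3:15,r4:Mul2,r5:Mul1
  c8: stall  regs: r0:4,r1:6,r2:11,r3:15,r4:Mul2,r5:Mul1
  c9: CDB Mul1=24; issue MUL r1<-Mul1  regs: r0:4,r1:Mul1,r2:11,r3:15,r4:Mul2,r5:24
  c10: CDB Mul2=66; issue MUL r0<-Mul2  regs: r0:Mul2,r1:Mul1,r2:11,r3:15,r4:66,r5:24
  c11: stall  regs: r0:Mul2,r1:Mul1,r2:11,r3:15,r4:66,r5:24

STATUS = VALUE 15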